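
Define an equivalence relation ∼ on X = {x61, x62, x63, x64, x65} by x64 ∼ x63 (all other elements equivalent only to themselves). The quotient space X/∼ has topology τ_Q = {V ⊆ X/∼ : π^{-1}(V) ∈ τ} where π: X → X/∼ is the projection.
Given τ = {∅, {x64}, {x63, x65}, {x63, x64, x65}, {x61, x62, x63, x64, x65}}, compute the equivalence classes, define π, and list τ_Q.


X/∼ = {[x61], [x62], [x63=x64], [x65]}; |τ_Q| = 3.

Equivalence classes: [x61], [x62], [x63=x64], [x65].
Quotient map π: X → X/∼ sends x61 ↦ [x61], x62 ↦ [x62], x63 ↦ [x63=x64], x64 ↦ [x63=x64], x65 ↦ [x65].
For each subset V ⊆ X/∼, compute π^{-1}(V) ⊆ X and check whether π^{-1}(V) ∈ τ. V is open in τ_Q iff π^{-1}(V) ∈ τ.
  V = {}: π^{-1}(V) = ∅ ∈ τ ✓.
  V = {[x61]}: π^{-1}(V) = {x61} ∉ τ ✗.
  V = {[x62]}: π^{-1}(V) = {x62} ∉ τ ✗.
  V = {[x61], [x62]}: π^{-1}(V) = {x61, x62} ∉ τ ✗.
  V = {[x63=x64]}: π^{-1}(V) = {x63, x64} ∉ τ ✗.
  V = {[x61], [x63=x64]}: π^{-1}(V) = {x61, x63, x64} ∉ τ ✗.
  V = {[x62], [x63=x64]}: π^{-1}(V) = {x62, x63, x64} ∉ τ ✗.
  V = {[x61], [x62], [x63=x64]}: π^{-1}(V) = {x61, x62, x63, x64} ∉ τ ✗.
  V = {[x65]}: π^{-1}(V) = {x65} ∉ τ ✗.
  V = {[x61], [x65]}: π^{-1}(V) = {x61, x65} ∉ τ ✗.
  V = {[x62], [x65]}: π^{-1}(V) = {x62, x65} ∉ τ ✗.
  V = {[x61], [x62], [x65]}: π^{-1}(V) = {x61, x62, x65} ∉ τ ✗.
  V = {[x63=x64], [x65]}: π^{-1}(V) = {x63, x64, x65} ∈ τ ✓.
  V = {[x61], [x63=x64], [x65]}: π^{-1}(V) = {x61, x63, x64, x65} ∉ τ ✗.
  V = {[x62], [x63=x64], [x65]}: π^{-1}(V) = {x62, x63, x64, x65} ∉ τ ✗.
  V = {[x61], [x62], [x63=x64], [x65]}: π^{-1}(V) = {x61, x62, x63, x64, x65} ∈ τ ✓.
Open sets in the quotient: τ_Q = {{}, {[x63=x64], [x65]}, {[x61], [x62], [x63=x64], [x65]}} (3 elements).


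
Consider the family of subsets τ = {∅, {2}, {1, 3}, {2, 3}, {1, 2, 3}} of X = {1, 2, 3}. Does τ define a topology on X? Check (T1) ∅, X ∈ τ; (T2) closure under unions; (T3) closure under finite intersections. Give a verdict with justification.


τ is NOT a topology on X.

Axiom (T1): ∅ ∈ τ? Yes; X ∈ τ? Yes.
Axiom (T2/T3): check pairwise unions and intersections of members of τ.
Counterexample for (T3): {1, 3} ∩ {2, 3} = {3} ∉ τ. Therefore τ is NOT a topology.


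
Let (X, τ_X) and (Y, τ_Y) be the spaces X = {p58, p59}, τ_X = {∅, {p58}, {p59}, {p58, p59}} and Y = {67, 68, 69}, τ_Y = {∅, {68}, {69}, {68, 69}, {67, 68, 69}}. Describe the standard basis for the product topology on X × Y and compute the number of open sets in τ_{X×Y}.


Basis B = {∅ × ∅, {p58} × {68}, {p58} × {69}, {p59} × {68}, {p59} × {69}, {p58} × {68, 69}, {p58, p59} × {68}, {p58, p59} × {69}, {p59} × {68, 69}, {p58} × {67, 68, 69}, {p59} × {67, 68, 69}, {p58, p59} × {68, 69}, {p58, p59} × {67, 68, 69}}; |τ_{X×Y}| = 25.

Enumerate products U × V with U ∈ τ_X, V ∈ τ_Y (deduplicated):
  ∅ × ∅ = {} (∅)
  {p58} × {68} = {(p58,68)}
  {p58} × {69} = {(p58,69)}
  {p59} × {68} = {(p59,68)}
  {p59} × {69} = {(p59,69)}
  {p58} × {68, 69} = {(p58,68), (p58,69)}
  {p58, p59} × {68} = {(p58,68), (p59,68)}
  {p58, p59} × {69} = {(p58,69), (p59,69)}
  {p59} × {68, 69} = {(p59,68), (p59,69)}
  {p58} × {67, 68, 69} = {(p58,67), (p58,68), (p58,69)}
  {p59} × {67, 68, 69} = {(p59,67), (p59,68), (p59,69)}
  {p58, p59} × {68, 69} = {(p58,68), (p58,69), (p59,68), (p59,69)}
  {p58, p59} × {67, 68, 69} = {(p58,67), (p58,68), (p58,69), (p59,67), (p59,68), (p59,69)}
These 13 distinct sets form the basis B.
Close under arbitrary unions to get τ_{X×Y}; counting gives |τ_{X×Y}| = 25.


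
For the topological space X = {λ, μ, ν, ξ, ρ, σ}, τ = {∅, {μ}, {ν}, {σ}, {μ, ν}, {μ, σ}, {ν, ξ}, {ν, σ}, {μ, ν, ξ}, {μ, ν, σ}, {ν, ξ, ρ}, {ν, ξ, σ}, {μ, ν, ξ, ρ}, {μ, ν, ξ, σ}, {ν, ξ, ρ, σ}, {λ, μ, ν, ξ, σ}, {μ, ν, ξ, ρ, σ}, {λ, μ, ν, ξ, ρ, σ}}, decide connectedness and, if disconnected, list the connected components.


(X, τ) is connected.

Find clopen sets (U ∈ τ with X ∖ U ∈ τ):
  U = ∅, X ∖ U = {λ, μ, ν, ξ, ρ, σ} — both open, so U is clopen.
  U = {λ, μ, ν, ξ, ρ, σ}, X ∖ U = ∅ — both open, so U is clopen.
Only trivial clopens (∅ and X) exist, so (X, τ) is connected.
Compute connected components by grouping points that agree on all clopens:
  component: {λ, μ, ν, ξ, ρ, σ}


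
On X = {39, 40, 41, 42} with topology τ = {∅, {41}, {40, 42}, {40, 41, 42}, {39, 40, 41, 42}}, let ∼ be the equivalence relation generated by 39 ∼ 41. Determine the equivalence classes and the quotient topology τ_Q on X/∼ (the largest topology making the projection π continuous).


X/∼ = {[39=41], [40], [42]}; |τ_Q| = 3.

Equivalence classes: [39=41], [40], [42].
Quotient map π: X → X/∼ sends 39 ↦ [39=41], 40 ↦ [40], 41 ↦ [39=41], 42 ↦ [42].
For each subset V ⊆ X/∼, compute π^{-1}(V) ⊆ X and check whether π^{-1}(V) ∈ τ. V is open in τ_Q iff π^{-1}(V) ∈ τ.
  V = {}: π^{-1}(V) = ∅ ∈ τ ✓.
  V = {[39=41]}: π^{-1}(V) = {39, 41} ∉ τ ✗.
  V = {[40]}: π^{-1}(V) = {40} ∉ τ ✗.
  V = {[39=41], [40]}: π^{-1}(V) = {39, 40, 41} ∉ τ ✗.
  V = {[42]}: π^{-1}(V) = {42} ∉ τ ✗.
  V = {[39=41], [42]}: π^{-1}(V) = {39, 41, 42} ∉ τ ✗.
  V = {[40], [42]}: π^{-1}(V) = {40, 42} ∈ τ ✓.
  V = {[39=41], [40], [42]}: π^{-1}(V) = {39, 40, 41, 42} ∈ τ ✓.
Open sets in the quotient: τ_Q = {{}, {[40], [42]}, {[39=41], [40], [42]}} (3 elements).


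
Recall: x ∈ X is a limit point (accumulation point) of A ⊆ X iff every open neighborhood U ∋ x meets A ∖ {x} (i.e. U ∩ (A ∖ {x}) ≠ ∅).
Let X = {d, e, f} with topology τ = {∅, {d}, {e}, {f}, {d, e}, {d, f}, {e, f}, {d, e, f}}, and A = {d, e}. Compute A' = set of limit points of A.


A' = ∅

For each x ∈ X, list the open sets U ∈ τ with x ∈ U, then check whether U ∩ (A ∖ {x}) ≠ ∅ for every such U.
  x = d: open {d} ∋ x has {d} ∩ (A ∖ {d}) = ∅, so x is NOT a limit point.
  x = e: open {e} ∋ x has {e} ∩ (A ∖ {e}) = ∅, so x is NOT a limit point.
  x = f: open {f} ∋ x has {f} ∩ (A ∖ {f}) = ∅, so x is NOT a limit point.
Collecting: A' = ∅.


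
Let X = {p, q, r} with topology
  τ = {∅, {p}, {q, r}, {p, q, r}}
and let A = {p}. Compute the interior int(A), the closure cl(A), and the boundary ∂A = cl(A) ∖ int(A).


int(A) = {p}, cl(A) = {p}, ∂A = ∅.

Closed sets in (X, τ) are complements of opens:
  closed(X, τ) = {∅, {p}, {q, r}, {p, q, r}}.
int(A) = ⋃ {U ∈ τ : U ⊆ A}. Opens contained in A: ∅, {p}.
Taking the union of these: int(A) = {p}.
cl(A) = ⋂ {C closed : A ⊆ C}. Closed sets containing A: {p}, {p, q, r}.
Intersecting these: cl(A) = {p}.
∂A = cl(A) ∖ int(A) = {p} ∖ {p} = ∅.


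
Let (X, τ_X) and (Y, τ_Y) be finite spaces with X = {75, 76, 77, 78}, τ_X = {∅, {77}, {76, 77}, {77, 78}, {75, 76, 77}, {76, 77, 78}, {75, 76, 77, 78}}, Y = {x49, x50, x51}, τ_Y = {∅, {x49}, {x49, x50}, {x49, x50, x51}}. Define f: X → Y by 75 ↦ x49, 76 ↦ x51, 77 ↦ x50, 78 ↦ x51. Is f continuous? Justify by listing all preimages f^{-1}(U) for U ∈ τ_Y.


f is NOT continuous.

Compute f^{-1}(U) for each U ∈ τ_Y:
  U = ∅: f^{-1}(U) = ∅ ∈ τ_X ✓.
  U = {x49}: f^{-1}(U) = {75} ∉ τ_X ✗.
  U = {x49, x50}: f^{-1}(U) = {75, 77} ∉ τ_X ✗.
  U = {x49, x50, x51}: f^{-1}(U) = {75, 76, 77, 78} ∈ τ_X ✓.
Found U = {x49} with f^{-1}(U) = {75} not in τ_X. Therefore f is NOT continuous.


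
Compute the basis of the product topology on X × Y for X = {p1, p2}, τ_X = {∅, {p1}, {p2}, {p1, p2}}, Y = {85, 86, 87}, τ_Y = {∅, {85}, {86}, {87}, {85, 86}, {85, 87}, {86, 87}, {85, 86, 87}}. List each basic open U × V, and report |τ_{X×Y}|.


Basis B = {∅ × ∅, {p1} × {85}, {p1} × {86}, {p1} × {87}, {p2} × {85}, {p2} × {86}, {p2} × {87}, {p1} × {85, 86}, {p1} × {85, 87}, {p1, p2} × {85}, {p1} × {86, 87}, {p1, p2} × {86}, {p1, p2} × {87}, {p2} × {85, 86}, {p2} × {85, 87}, {p2} × {86, 87}, {p1} × {85, 86, 87}, {p2} × {85, 86, 87}, {p1, p2} × {85, 86}, {p1, p2} × {85, 87}, {p1, p2} × {86, 87}, {p1, p2} × {85, 86, 87}}; |τ_{X×Y}| = 64.

Enumerate products U × V with U ∈ τ_X, V ∈ τ_Y (deduplicated):
  ∅ × ∅ = {} (∅)
  {p1} × {85} = {(p1,85)}
  {p1} × {86} = {(p1,86)}
  {p1} × {87} = {(p1,87)}
  {p2} × {85} = {(p2,85)}
  {p2} × {86} = {(p2,86)}
  {p2} × {87} = {(p2,87)}
  {p1} × {85, 86} = {(p1,85), (p1,86)}
  {p1} × {85, 87} = {(p1,85), (p1,87)}
  {p1, p2} × {85} = {(p1,85), (p2,85)}
  {p1} × {86, 87} = {(p1,86), (p1,87)}
  {p1, p2} × {86} = {(p1,86), (p2,86)}
  {p1, p2} × {87} = {(p1,87), (p2,87)}
  {p2} × {85, 86} = {(p2,85), (p2,86)}
  {p2} × {85, 87} = {(p2,85), (p2,87)}
  {p2} × {86, 87} = {(p2,86), (p2,87)}
  {p1} × {85, 86, 87} = {(p1,85), (p1,86), (p1,87)}
  {p2} × {85, 86, 87} = {(p2,85), (p2,86), (p2,87)}
  {p1, p2} × {85, 86} = {(p1,85), (p1,86), (p2,85), (p2,86)}
  {p1, p2} × {85, 87} = {(p1,85), (p1,87), (p2,85), (p2,87)}
  {p1, p2} × {86, 87} = {(p1,86), (p1,87), (p2,86), (p2,87)}
  {p1, p2} × {85, 86, 87} = {(p1,85), (p1,86), (p1,87), (p2,85), (p2,86), (p2,87)}
These 22 distinct sets form the basis B.
Close under arbitrary unions to get τ_{X×Y}; counting gives |τ_{X×Y}| = 64.


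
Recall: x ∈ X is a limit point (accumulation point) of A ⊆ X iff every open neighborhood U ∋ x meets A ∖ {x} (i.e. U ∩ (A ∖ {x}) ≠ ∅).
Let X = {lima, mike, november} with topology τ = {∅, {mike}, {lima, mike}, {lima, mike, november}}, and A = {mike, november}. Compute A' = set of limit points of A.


A' = {lima, november}

For each x ∈ X, list the open sets U ∈ τ with x ∈ U, then check whether U ∩ (A ∖ {x}) ≠ ∅ for every such U.
  x = lima: opens ∋ x are {lima, mike}, {lima, mike, november}; each meets A ∖ {lima}, so x IS a limit point.
  x = mike: open {mike} ∋ x has {mike} ∩ (A ∖ {mike}) = ∅, so x is NOT a limit point.
  x = november: opens ∋ x are {lima, mike, november}; each meets A ∖ {november}, so x IS a limit point.
Collecting: A' = {lima, november}.


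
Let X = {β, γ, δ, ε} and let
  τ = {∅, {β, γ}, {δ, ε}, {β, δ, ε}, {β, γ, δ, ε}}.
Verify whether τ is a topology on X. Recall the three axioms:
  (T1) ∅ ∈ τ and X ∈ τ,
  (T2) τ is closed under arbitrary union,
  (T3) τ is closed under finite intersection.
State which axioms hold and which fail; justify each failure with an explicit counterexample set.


τ is NOT a topology on X.

Axiom (T1): ∅ ∈ τ? Yes; X ∈ τ? Yes.
Axiom (T2/T3): check pairwise unions and intersections of members of τ.
Counterexample for (T3): {β, γ} ∩ {β, δ, ε} = {β} ∉ τ. Therefore τ is NOT a topology.


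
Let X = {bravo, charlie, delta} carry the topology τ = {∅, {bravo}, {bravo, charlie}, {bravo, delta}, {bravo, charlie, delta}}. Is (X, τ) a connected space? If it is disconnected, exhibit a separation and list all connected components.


(X, τ) is connected.

Find clopen sets (U ∈ τ with X ∖ U ∈ τ):
  U = ∅, X ∖ U = {bravo, charlie, delta} — both open, so U is clopen.
  U = {bravo, charlie, delta}, X ∖ U = ∅ — both open, so U is clopen.
Only trivial clopens (∅ and X) exist, so (X, τ) is connected.
Compute connected components by grouping points that agree on all clopens:
  component: {bravo, charlie, delta}


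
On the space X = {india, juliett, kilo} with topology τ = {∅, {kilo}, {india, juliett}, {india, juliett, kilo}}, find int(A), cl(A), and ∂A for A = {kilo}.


int(A) = {kilo}, cl(A) = {kilo}, ∂A = ∅.

Closed sets in (X, τ) are complements of opens:
  closed(X, τ) = {∅, {kilo}, {india, juliett}, {india, juliett, kilo}}.
int(A) = ⋃ {U ∈ τ : U ⊆ A}. Opens contained in A: ∅, {kilo}.
Taking the union of these: int(A) = {kilo}.
cl(A) = ⋂ {C closed : A ⊆ C}. Closed sets containing A: {kilo}, {india, juliett, kilo}.
Intersecting these: cl(A) = {kilo}.
∂A = cl(A) ∖ int(A) = {kilo} ∖ {kilo} = ∅.


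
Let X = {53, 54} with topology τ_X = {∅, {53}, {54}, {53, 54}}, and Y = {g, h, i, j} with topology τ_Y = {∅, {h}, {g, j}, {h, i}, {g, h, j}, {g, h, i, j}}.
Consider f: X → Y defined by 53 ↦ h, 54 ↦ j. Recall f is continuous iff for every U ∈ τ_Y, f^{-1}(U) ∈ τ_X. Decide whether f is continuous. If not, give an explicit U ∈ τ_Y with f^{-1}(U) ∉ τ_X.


f IS continuous.

Compute f^{-1}(U) for each U ∈ τ_Y:
  U = ∅: f^{-1}(U) = ∅ ∈ τ_X ✓.
  U = {h}: f^{-1}(U) = {53} ∈ τ_X ✓.
  U = {g, j}: f^{-1}(U) = {54} ∈ τ_X ✓.
  U = {h, i}: f^{-1}(U) = {53} ∈ τ_X ✓.
  U = {g, h, j}: f^{-1}(U) = {53, 54} ∈ τ_X ✓.
  U = {g, h, i, j}: f^{-1}(U) = {53, 54} ∈ τ_X ✓.
Every preimage lies in τ_X, so f IS continuous.


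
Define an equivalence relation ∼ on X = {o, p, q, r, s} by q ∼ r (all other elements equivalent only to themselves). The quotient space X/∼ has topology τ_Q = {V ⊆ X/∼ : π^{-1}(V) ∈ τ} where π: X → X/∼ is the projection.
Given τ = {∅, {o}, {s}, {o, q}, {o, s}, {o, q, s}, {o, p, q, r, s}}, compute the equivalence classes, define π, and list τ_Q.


X/∼ = {[o], [p], [q=r], [s]}; |τ_Q| = 5.

Equivalence classes: [o], [p], [q=r], [s].
Quotient map π: X → X/∼ sends o ↦ [o], p ↦ [p], q ↦ [q=r], r ↦ [q=r], s ↦ [s].
For each subset V ⊆ X/∼, compute π^{-1}(V) ⊆ X and check whether π^{-1}(V) ∈ τ. V is open in τ_Q iff π^{-1}(V) ∈ τ.
  V = {}: π^{-1}(V) = ∅ ∈ τ ✓.
  V = {[o]}: π^{-1}(V) = {o} ∈ τ ✓.
  V = {[p]}: π^{-1}(V) = {p} ∉ τ ✗.
  V = {[o], [p]}: π^{-1}(V) = {o, p} ∉ τ ✗.
  V = {[q=r]}: π^{-1}(V) = {q, r} ∉ τ ✗.
  V = {[o], [q=r]}: π^{-1}(V) = {o, q, r} ∉ τ ✗.
  V = {[p], [q=r]}: π^{-1}(V) = {p, q, r} ∉ τ ✗.
  V = {[o], [p], [q=r]}: π^{-1}(V) = {o, p, q, r} ∉ τ ✗.
  V = {[s]}: π^{-1}(V) = {s} ∈ τ ✓.
  V = {[o], [s]}: π^{-1}(V) = {o, s} ∈ τ ✓.
  V = {[p], [s]}: π^{-1}(V) = {p, s} ∉ τ ✗.
  V = {[o], [p], [s]}: π^{-1}(V) = {o, p, s} ∉ τ ✗.
  V = {[q=r], [s]}: π^{-1}(V) = {q, r, s} ∉ τ ✗.
  V = {[o], [q=r], [s]}: π^{-1}(V) = {o, q, r, s} ∉ τ ✗.
  V = {[p], [q=r], [s]}: π^{-1}(V) = {p, q, r, s} ∉ τ ✗.
  V = {[o], [p], [q=r], [s]}: π^{-1}(V) = {o, p, q, r, s} ∈ τ ✓.
Open sets in the quotient: τ_Q = {{}, {[o]}, {[s]}, {[o], [s]}, {[o], [p], [q=r], [s]}} (5 elements).


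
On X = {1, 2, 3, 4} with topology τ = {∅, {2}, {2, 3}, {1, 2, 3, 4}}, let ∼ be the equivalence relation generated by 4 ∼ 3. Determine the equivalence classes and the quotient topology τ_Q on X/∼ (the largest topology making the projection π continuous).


X/∼ = {[1], [2], [3=4]}; |τ_Q| = 3.

Equivalence classes: [1], [2], [3=4].
Quotient map π: X → X/∼ sends 1 ↦ [1], 2 ↦ [2], 3 ↦ [3=4], 4 ↦ [3=4].
For each subset V ⊆ X/∼, compute π^{-1}(V) ⊆ X and check whether π^{-1}(V) ∈ τ. V is open in τ_Q iff π^{-1}(V) ∈ τ.
  V = {}: π^{-1}(V) = ∅ ∈ τ ✓.
  V = {[1]}: π^{-1}(V) = {1} ∉ τ ✗.
  V = {[2]}: π^{-1}(V) = {2} ∈ τ ✓.
  V = {[1], [2]}: π^{-1}(V) = {1, 2} ∉ τ ✗.
  V = {[3=4]}: π^{-1}(V) = {3, 4} ∉ τ ✗.
  V = {[1], [3=4]}: π^{-1}(V) = {1, 3, 4} ∉ τ ✗.
  V = {[2], [3=4]}: π^{-1}(V) = {2, 3, 4} ∉ τ ✗.
  V = {[1], [2], [3=4]}: π^{-1}(V) = {1, 2, 3, 4} ∈ τ ✓.
Open sets in the quotient: τ_Q = {{}, {[2]}, {[1], [2], [3=4]}} (3 elements).


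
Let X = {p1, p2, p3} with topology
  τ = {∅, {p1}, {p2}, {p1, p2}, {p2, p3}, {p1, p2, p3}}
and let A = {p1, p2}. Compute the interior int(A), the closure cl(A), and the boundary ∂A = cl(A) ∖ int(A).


int(A) = {p1, p2}, cl(A) = {p1, p2, p3}, ∂A = {p3}.

Closed sets in (X, τ) are complements of opens:
  closed(X, τ) = {∅, {p1}, {p3}, {p1, p3}, {p2, p3}, {p1, p2, p3}}.
int(A) = ⋃ {U ∈ τ : U ⊆ A}. Opens contained in A: ∅, {p1}, {p2}, {p1, p2}.
Taking the union of these: int(A) = {p1, p2}.
cl(A) = ⋂ {C closed : A ⊆ C}. Closed sets containing A: {p1, p2, p3}.
Intersecting these: cl(A) = {p1, p2, p3}.
∂A = cl(A) ∖ int(A) = {p1, p2, p3} ∖ {p1, p2} = {p3}.


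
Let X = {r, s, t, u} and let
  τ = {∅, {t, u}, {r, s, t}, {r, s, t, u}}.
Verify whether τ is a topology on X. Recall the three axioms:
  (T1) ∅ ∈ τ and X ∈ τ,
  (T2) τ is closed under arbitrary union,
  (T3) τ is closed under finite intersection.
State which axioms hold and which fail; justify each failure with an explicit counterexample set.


τ is NOT a topology on X.

Axiom (T1): ∅ ∈ τ? Yes; X ∈ τ? Yes.
Axiom (T2/T3): check pairwise unions and intersections of members of τ.
Counterexample for (T3): {t, u} ∩ {r, s, t} = {t} ∉ τ. Therefore τ is NOT a topology.


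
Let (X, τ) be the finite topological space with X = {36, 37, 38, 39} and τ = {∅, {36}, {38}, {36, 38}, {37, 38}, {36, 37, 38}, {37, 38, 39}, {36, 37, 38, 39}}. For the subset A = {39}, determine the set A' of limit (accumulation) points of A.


A' = ∅

For each x ∈ X, list the open sets U ∈ τ with x ∈ U, then check whether U ∩ (A ∖ {x}) ≠ ∅ for every such U.
  x = 36: open {36} ∋ x has {36} ∩ (A ∖ {36}) = ∅, so x is NOT a limit point.
  x = 37: open {37, 38} ∋ x has {37, 38} ∩ (A ∖ {37}) = ∅, so x is NOT a limit point.
  x = 38: open {38} ∋ x has {38} ∩ (A ∖ {38}) = ∅, so x is NOT a limit point.
  x = 39: open {37, 38, 39} ∋ x has {37, 38, 39} ∩ (A ∖ {39}) = ∅, so x is NOT a limit point.
Collecting: A' = ∅.


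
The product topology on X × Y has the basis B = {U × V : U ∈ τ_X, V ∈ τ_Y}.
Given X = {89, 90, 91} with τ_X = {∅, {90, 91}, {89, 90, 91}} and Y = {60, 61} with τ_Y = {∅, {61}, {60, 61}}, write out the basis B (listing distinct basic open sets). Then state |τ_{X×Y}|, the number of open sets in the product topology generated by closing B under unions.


Basis B = {∅ × ∅, {90, 91} × {61}, {89, 90, 91} × {61}, {90, 91} × {60, 61}, {89, 90, 91} × {60, 61}}; |τ_{X×Y}| = 6.

Enumerate products U × V with U ∈ τ_X, V ∈ τ_Y (deduplicated):
  ∅ × ∅ = {} (∅)
  {90, 91} × {61} = {(90,61), (91,61)}
  {89, 90, 91} × {61} = {(89,61), (90,61), (91,61)}
  {90, 91} × {60, 61} = {(90,60), (90,61), (91,60), (91,61)}
  {89, 90, 91} × {60, 61} = {(89,60), (89,61), (90,60), (90,61), (91,60), (91,61)}
These 5 distinct sets form the basis B.
Close under arbitrary unions to get τ_{X×Y}; counting gives |τ_{X×Y}| = 6.


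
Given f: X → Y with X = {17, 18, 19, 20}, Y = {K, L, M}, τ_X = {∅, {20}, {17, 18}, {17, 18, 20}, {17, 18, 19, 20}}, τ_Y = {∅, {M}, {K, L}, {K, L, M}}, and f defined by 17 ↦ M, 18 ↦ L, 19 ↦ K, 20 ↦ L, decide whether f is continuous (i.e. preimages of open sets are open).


f is NOT continuous.

Compute f^{-1}(U) for each U ∈ τ_Y:
  U = ∅: f^{-1}(U) = ∅ ∈ τ_X ✓.
  U = {M}: f^{-1}(U) = {17} ∉ τ_X ✗.
  U = {K, L}: f^{-1}(U) = {18, 19, 20} ∉ τ_X ✗.
  U = {K, L, M}: f^{-1}(U) = {17, 18, 19, 20} ∈ τ_X ✓.
Found U = {M} with f^{-1}(U) = {17} not in τ_X. Therefore f is NOT continuous.


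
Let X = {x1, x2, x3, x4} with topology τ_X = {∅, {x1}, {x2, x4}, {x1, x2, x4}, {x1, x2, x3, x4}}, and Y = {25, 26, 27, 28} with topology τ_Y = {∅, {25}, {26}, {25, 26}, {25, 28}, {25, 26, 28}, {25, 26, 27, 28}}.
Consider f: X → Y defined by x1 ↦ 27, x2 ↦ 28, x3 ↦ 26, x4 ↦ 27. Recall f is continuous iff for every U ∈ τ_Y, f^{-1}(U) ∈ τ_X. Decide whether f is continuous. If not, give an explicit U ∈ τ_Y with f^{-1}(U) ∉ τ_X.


f is NOT continuous.

Compute f^{-1}(U) for each U ∈ τ_Y:
  U = ∅: f^{-1}(U) = ∅ ∈ τ_X ✓.
  U = {25}: f^{-1}(U) = ∅ ∈ τ_X ✓.
  U = {26}: f^{-1}(U) = {x3} ∉ τ_X ✗.
  U = {25, 26}: f^{-1}(U) = {x3} ∉ τ_X ✗.
  U = {25, 28}: f^{-1}(U) = {x2} ∉ τ_X ✗.
  U = {25, 26, 28}: f^{-1}(U) = {x2, x3} ∉ τ_X ✗.
  U = {25, 26, 27, 28}: f^{-1}(U) = {x1, x2, x3, x4} ∈ τ_X ✓.
Found U = {26} with f^{-1}(U) = {x3} not in τ_X. Therefore f is NOT continuous.


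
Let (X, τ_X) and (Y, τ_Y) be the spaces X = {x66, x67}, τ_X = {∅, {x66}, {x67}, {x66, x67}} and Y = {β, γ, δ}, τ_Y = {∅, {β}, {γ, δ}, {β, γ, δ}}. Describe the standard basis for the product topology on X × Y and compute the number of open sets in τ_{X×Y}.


Basis B = {∅ × ∅, {x66} × {β}, {x67} × {β}, {x66, x67} × {β}, {x66} × {γ, δ}, {x67} × {γ, δ}, {x66} × {β, γ, δ}, {x67} × {β, γ, δ}, {x66, x67} × {γ, δ}, {x66, x67} × {β, γ, δ}}; |τ_{X×Y}| = 16.

Enumerate products U × V with U ∈ τ_X, V ∈ τ_Y (deduplicated):
  ∅ × ∅ = {} (∅)
  {x66} × {β} = {(x66,β)}
  {x67} × {β} = {(x67,β)}
  {x66, x67} × {β} = {(x66,β), (x67,β)}
  {x66} × {γ, δ} = {(x66,γ), (x66,δ)}
  {x67} × {γ, δ} = {(x67,γ), (x67,δ)}
  {x66} × {β, γ, δ} = {(x66,β), (x66,γ), (x66,δ)}
  {x67} × {β, γ, δ} = {(x67,β), (x67,γ), (x67,δ)}
  {x66, x67} × {γ, δ} = {(x66,γ), (x66,δ), (x67,γ), (x67,δ)}
  {x66, x67} × {β, γ, δ} = {(x66,β), (x66,γ), (x66,δ), (x67,β), (x67,γ), (x67,δ)}
These 10 distinct sets form the basis B.
Close under arbitrary unions to get τ_{X×Y}; counting gives |τ_{X×Y}| = 16.


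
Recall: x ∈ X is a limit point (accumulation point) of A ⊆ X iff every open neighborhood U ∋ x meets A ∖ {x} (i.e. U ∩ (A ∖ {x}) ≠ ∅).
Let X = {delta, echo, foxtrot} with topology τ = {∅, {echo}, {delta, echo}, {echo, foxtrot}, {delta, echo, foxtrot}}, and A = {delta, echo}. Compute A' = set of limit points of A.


A' = {delta, foxtrot}

For each x ∈ X, list the open sets U ∈ τ with x ∈ U, then check whether U ∩ (A ∖ {x}) ≠ ∅ for every such U.
  x = delta: opens ∋ x are {delta, echo}, {delta, echo, foxtrot}; each meets A ∖ {delta}, so x IS a limit point.
  x = echo: open {echo} ∋ x has {echo} ∩ (A ∖ {echo}) = ∅, so x is NOT a limit point.
  x = foxtrot: opens ∋ x are {echo, foxtrot}, {delta, echo, foxtrot}; each meets A ∖ {foxtrot}, so x IS a limit point.
Collecting: A' = {delta, foxtrot}.


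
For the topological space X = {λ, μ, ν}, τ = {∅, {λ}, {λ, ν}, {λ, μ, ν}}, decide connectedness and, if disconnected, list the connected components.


(X, τ) is connected.

Find clopen sets (U ∈ τ with X ∖ U ∈ τ):
  U = ∅, X ∖ U = {λ, μ, ν} — both open, so U is clopen.
  U = {λ, μ, ν}, X ∖ U = ∅ — both open, so U is clopen.
Only trivial clopens (∅ and X) exist, so (X, τ) is connected.
Compute connected components by grouping points that agree on all clopens:
  component: {λ, μ, ν}


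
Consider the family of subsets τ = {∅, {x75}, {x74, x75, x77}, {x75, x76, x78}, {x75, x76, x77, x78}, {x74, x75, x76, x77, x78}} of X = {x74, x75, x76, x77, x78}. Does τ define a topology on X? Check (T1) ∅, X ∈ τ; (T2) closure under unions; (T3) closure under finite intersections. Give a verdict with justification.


τ is NOT a topology on X.

Axiom (T1): ∅ ∈ τ? Yes; X ∈ τ? Yes.
Axiom (T2/T3): check pairwise unions and intersections of members of τ.
Counterexample for (T3): {x74, x75, x77} ∩ {x75, x76, x77, x78} = {x75, x77} ∉ τ. Therefore τ is NOT a topology.


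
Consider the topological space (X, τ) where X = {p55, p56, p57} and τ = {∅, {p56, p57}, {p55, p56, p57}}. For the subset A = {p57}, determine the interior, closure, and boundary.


int(A) = ∅, cl(A) = {p55, p56, p57}, ∂A = {p55, p56, p57}.

Closed sets in (X, τ) are complements of opens:
  closed(X, τ) = {∅, {p55}, {p55, p56, p57}}.
int(A) = ⋃ {U ∈ τ : U ⊆ A}. Opens contained in A: ∅.
Taking the union of these: int(A) = ∅.
cl(A) = ⋂ {C closed : A ⊆ C}. Closed sets containing A: {p55, p56, p57}.
Intersecting these: cl(A) = {p55, p56, p57}.
∂A = cl(A) ∖ int(A) = {p55, p56, p57} ∖ ∅ = {p55, p56, p57}.


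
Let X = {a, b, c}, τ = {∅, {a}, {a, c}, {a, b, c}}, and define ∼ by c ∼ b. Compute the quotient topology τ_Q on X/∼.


X/∼ = {[a], [b=c]}; |τ_Q| = 3.

Equivalence classes: [a], [b=c].
Quotient map π: X → X/∼ sends a ↦ [a], b ↦ [b=c], c ↦ [b=c].
For each subset V ⊆ X/∼, compute π^{-1}(V) ⊆ X and check whether π^{-1}(V) ∈ τ. V is open in τ_Q iff π^{-1}(V) ∈ τ.
  V = {}: π^{-1}(V) = ∅ ∈ τ ✓.
  V = {[a]}: π^{-1}(V) = {a} ∈ τ ✓.
  V = {[b=c]}: π^{-1}(V) = {b, c} ∉ τ ✗.
  V = {[a], [b=c]}: π^{-1}(V) = {a, b, c} ∈ τ ✓.
Open sets in the quotient: τ_Q = {{}, {[a]}, {[a], [b=c]}} (3 elements).


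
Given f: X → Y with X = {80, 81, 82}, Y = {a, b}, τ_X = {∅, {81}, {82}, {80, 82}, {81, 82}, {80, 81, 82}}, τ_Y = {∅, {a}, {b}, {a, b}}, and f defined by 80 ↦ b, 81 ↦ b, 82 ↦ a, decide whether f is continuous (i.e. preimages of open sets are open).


f is NOT continuous.

Compute f^{-1}(U) for each U ∈ τ_Y:
  U = ∅: f^{-1}(U) = ∅ ∈ τ_X ✓.
  U = {a}: f^{-1}(U) = {82} ∈ τ_X ✓.
  U = {b}: f^{-1}(U) = {80, 81} ∉ τ_X ✗.
  U = {a, b}: f^{-1}(U) = {80, 81, 82} ∈ τ_X ✓.
Found U = {b} with f^{-1}(U) = {80, 81} not in τ_X. Therefore f is NOT continuous.


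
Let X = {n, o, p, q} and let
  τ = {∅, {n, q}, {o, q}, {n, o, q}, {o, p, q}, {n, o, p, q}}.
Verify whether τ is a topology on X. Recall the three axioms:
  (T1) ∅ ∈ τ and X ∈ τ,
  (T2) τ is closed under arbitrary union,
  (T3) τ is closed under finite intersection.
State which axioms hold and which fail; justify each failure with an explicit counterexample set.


τ is NOT a topology on X.

Axiom (T1): ∅ ∈ τ? Yes; X ∈ τ? Yes.
Axiom (T2/T3): check pairwise unions and intersections of members of τ.
Counterexample for (T3): {n, q} ∩ {o, q} = {q} ∉ τ. Therefore τ is NOT a topology.


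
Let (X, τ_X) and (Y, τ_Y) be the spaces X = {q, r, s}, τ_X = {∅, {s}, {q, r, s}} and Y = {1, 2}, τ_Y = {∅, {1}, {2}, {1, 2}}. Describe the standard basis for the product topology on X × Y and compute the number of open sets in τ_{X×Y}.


Basis B = {∅ × ∅, {s} × {1}, {s} × {2}, {s} × {1, 2}, {q, r, s} × {1}, {q, r, s} × {2}, {q, r, s} × {1, 2}}; |τ_{X×Y}| = 9.

Enumerate products U × V with U ∈ τ_X, V ∈ τ_Y (deduplicated):
  ∅ × ∅ = {} (∅)
  {s} × {1} = {(s,1)}
  {s} × {2} = {(s,2)}
  {s} × {1, 2} = {(s,1), (s,2)}
  {q, r, s} × {1} = {(q,1), (r,1), (s,1)}
  {q, r, s} × {2} = {(q,2), (r,2), (s,2)}
  {q, r, s} × {1, 2} = {(q,1), (q,2), (r,1), (r,2), (s,1), (s,2)}
These 7 distinct sets form the basis B.
Close under arbitrary unions to get τ_{X×Y}; counting gives |τ_{X×Y}| = 9.


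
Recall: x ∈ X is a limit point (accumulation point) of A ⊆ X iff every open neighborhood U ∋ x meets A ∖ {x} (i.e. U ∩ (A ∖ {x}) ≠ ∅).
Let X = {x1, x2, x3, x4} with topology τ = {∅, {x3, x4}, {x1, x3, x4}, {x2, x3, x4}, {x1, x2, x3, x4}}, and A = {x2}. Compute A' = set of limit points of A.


A' = ∅

For each x ∈ X, list the open sets U ∈ τ with x ∈ U, then check whether U ∩ (A ∖ {x}) ≠ ∅ for every such U.
  x = x1: open {x1, x3, x4} ∋ x has {x1, x3, x4} ∩ (A ∖ {x1}) = ∅, so x is NOT a limit point.
  x = x2: open {x2, x3, x4} ∋ x has {x2, x3, x4} ∩ (A ∖ {x2}) = ∅, so x is NOT a limit point.
  x = x3: open {x3, x4} ∋ x has {x3, x4} ∩ (A ∖ {x3}) = ∅, so x is NOT a limit point.
  x = x4: open {x3, x4} ∋ x has {x3, x4} ∩ (A ∖ {x4}) = ∅, so x is NOT a limit point.
Collecting: A' = ∅.


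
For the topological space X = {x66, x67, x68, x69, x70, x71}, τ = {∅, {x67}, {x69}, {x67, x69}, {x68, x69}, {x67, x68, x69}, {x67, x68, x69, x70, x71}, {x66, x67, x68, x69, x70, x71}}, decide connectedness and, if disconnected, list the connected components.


(X, τ) is connected.

Find clopen sets (U ∈ τ with X ∖ U ∈ τ):
  U = ∅, X ∖ U = {x66, x67, x68, x69, x70, x71} — both open, so U is clopen.
  U = {x66, x67, x68, x69, x70, x71}, X ∖ U = ∅ — both open, so U is clopen.
Only trivial clopens (∅ and X) exist, so (X, τ) is connected.
Compute connected components by grouping points that agree on all clopens:
  component: {x66, x67, x68, x69, x70, x71}


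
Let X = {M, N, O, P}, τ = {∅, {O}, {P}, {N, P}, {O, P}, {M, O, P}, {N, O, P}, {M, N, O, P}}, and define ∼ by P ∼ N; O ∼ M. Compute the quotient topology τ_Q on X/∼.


X/∼ = {[M=O], [N=P]}; |τ_Q| = 3.

Equivalence classes: [M=O], [N=P].
Quotient map π: X → X/∼ sends M ↦ [M=O], N ↦ [N=P], O ↦ [M=O], P ↦ [N=P].
For each subset V ⊆ X/∼, compute π^{-1}(V) ⊆ X and check whether π^{-1}(V) ∈ τ. V is open in τ_Q iff π^{-1}(V) ∈ τ.
  V = {}: π^{-1}(V) = ∅ ∈ τ ✓.
  V = {[M=O]}: π^{-1}(V) = {M, O} ∉ τ ✗.
  V = {[N=P]}: π^{-1}(V) = {N, P} ∈ τ ✓.
  V = {[M=O], [N=P]}: π^{-1}(V) = {M, N, O, P} ∈ τ ✓.
Open sets in the quotient: τ_Q = {{}, {[N=P]}, {[M=O], [N=P]}} (3 elements).


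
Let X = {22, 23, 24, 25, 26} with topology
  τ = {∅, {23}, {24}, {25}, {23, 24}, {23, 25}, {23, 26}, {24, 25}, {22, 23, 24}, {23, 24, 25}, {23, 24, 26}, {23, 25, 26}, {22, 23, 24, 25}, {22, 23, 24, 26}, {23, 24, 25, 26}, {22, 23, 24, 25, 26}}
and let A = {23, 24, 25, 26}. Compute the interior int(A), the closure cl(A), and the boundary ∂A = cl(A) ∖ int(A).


int(A) = {23, 24, 25, 26}, cl(A) = {22, 23, 24, 25, 26}, ∂A = {22}.

Closed sets in (X, τ) are complements of opens:
  closed(X, τ) = {∅, {22}, {25}, {26}, {22, 24}, {22, 25}, {22, 26}, {25, 26}, {22, 23, 26}, {22, 24, 25}, {22, 24, 26}, {22, 25, 26}, {22, 23, 24, 26}, {22, 23, 25, 26}, {22, 24, 25, 26}, {22, 23, 24, 25, 26}}.
int(A) = ⋃ {U ∈ τ : U ⊆ A}. Opens contained in A: ∅, {23}, {24}, {25}, {23, 24}, {23, 25}, {23, 26}, {24, 25}, {23, 24, 25}, {23, 24, 26}, {23, 25, 26}, {23, 24, 25, 26}.
Taking the union of these: int(A) = {23, 24, 25, 26}.
cl(A) = ⋂ {C closed : A ⊆ C}. Closed sets containing A: {22, 23, 24, 25, 26}.
Intersecting these: cl(A) = {22, 23, 24, 25, 26}.
∂A = cl(A) ∖ int(A) = {22, 23, 24, 25, 26} ∖ {23, 24, 25, 26} = {22}.


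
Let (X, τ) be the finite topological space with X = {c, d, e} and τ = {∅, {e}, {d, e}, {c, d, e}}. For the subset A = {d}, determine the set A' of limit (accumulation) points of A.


A' = {c}

For each x ∈ X, list the open sets U ∈ τ with x ∈ U, then check whether U ∩ (A ∖ {x}) ≠ ∅ for every such U.
  x = c: opens ∋ x are {c, d, e}; each meets A ∖ {c}, so x IS a limit point.
  x = d: open {d, e} ∋ x has {d, e} ∩ (A ∖ {d}) = ∅, so x is NOT a limit point.
  x = e: open {e} ∋ x has {e} ∩ (A ∖ {e}) = ∅, so x is NOT a limit point.
Collecting: A' = {c}.


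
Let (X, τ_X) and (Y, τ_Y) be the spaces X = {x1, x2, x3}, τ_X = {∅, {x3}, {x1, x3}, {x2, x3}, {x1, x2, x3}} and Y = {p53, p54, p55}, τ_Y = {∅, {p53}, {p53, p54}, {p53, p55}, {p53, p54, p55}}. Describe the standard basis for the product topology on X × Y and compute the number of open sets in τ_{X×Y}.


Basis B = {∅ × ∅, {x3} × {p53}, {x1, x3} × {p53}, {x2, x3} × {p53}, {x3} × {p53, p54}, {x3} × {p53, p55}, {x1, x2, x3} × {p53}, {x3} × {p53, p54, p55}, {x1, x3} × {p53, p54}, {x1, x3} × {p53, p55}, {x2, x3} × {p53, p54}, {x2, x3} × {p53, p55}, {x1, x3} × {p53, p54, p55}, {x1, x2, x3} × {p53, p54}, {x1, x2, x3} × {p53, p55}, {x2, x3} × {p53, p54, p55}, {x1, x2, x3} × {p53, p54, p55}}; |τ_{X×Y}| = 48.

Enumerate products U × V with U ∈ τ_X, V ∈ τ_Y (deduplicated):
  ∅ × ∅ = {} (∅)
  {x3} × {p53} = {(x3,p53)}
  {x1, x3} × {p53} = {(x1,p53), (x3,p53)}
  {x2, x3} × {p53} = {(x2,p53), (x3,p53)}
  {x3} × {p53, p54} = {(x3,p53), (x3,p54)}
  {x3} × {p53, p55} = {(x3,p53), (x3,p55)}
  {x1, x2, x3} × {p53} = {(x1,p53), (x2,p53), (x3,p53)}
  {x3} × {p53, p54, p55} = {(x3,p53), (x3,p54), (x3,p55)}
  {x1, x3} × {p53, p54} = {(x1,p53), (x1,p54), (x3,p53), (x3,p54)}
  {x1, x3} × {p53, p55} = {(x1,p53), (x1,p55), (x3,p53), (x3,p55)}
  {x2, x3} × {p53, p54} = {(x2,p53), (x2,p54), (x3,p53), (x3,p54)}
  {x2, x3} × {p53, p55} = {(x2,p53), (x2,p55), (x3,p53), (x3,p55)}
  {x1, x3} × {p53, p54, p55} = {(x1,p53), (x1,p54), (x1,p55), (x3,p53), (x3,p54), (x3,p55)}
  {x1, x2, x3} × {p53, p54} = {(x1,p53), (x1,p54), (x2,p53), (x2,p54), (x3,p53), (x3,p54)}
  {x1, x2, x3} × {p53, p55} = {(x1,p53), (x1,p55), (x2,p53), (x2,p55), (x3,p53), (x3,p55)}
  {x2, x3} × {p53, p54, p55} = {(x2,p53), (x2,p54), (x2,p55), (x3,p53), (x3,p54), (x3,p55)}
  {x1, x2, x3} × {p53, p54, p55} = {(x1,p53), (x1,p54), (x1,p55), (x2,p53), (x2,p54), (x2,p55), (x3,p53), (x3,p54), (x3,p55)}
These 17 distinct sets form the basis B.
Close under arbitrary unions to get τ_{X×Y}; counting gives |τ_{X×Y}| = 48.


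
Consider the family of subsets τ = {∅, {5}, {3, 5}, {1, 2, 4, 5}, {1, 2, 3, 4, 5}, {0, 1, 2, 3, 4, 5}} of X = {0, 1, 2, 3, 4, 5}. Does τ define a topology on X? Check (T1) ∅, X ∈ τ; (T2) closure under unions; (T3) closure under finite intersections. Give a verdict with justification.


τ IS a topology on X.

Axiom (T1): ∅ ∈ τ? Yes; X ∈ τ? Yes.
Axiom (T2/T3): check pairwise unions and intersections of members of τ.
All pairwise intersections and unions checked — each lies in τ. Therefore τ satisfies (T1), (T2), (T3): it IS a topology on X.


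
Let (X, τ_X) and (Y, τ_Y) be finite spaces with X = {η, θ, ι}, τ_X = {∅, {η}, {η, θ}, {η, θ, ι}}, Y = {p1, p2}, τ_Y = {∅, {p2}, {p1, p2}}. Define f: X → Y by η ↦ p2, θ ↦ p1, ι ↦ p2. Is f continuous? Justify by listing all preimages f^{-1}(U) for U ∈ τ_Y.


f is NOT continuous.

Compute f^{-1}(U) for each U ∈ τ_Y:
  U = ∅: f^{-1}(U) = ∅ ∈ τ_X ✓.
  U = {p2}: f^{-1}(U) = {η, ι} ∉ τ_X ✗.
  U = {p1, p2}: f^{-1}(U) = {η, θ, ι} ∈ τ_X ✓.
Found U = {p2} with f^{-1}(U) = {η, ι} not in τ_X. Therefore f is NOT continuous.


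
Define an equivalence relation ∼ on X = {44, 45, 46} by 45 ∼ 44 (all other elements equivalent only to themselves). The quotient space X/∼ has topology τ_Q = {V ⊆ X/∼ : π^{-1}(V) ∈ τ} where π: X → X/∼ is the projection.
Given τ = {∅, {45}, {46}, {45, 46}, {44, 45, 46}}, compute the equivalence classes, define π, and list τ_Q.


X/∼ = {[44=45], [46]}; |τ_Q| = 3.

Equivalence classes: [44=45], [46].
Quotient map π: X → X/∼ sends 44 ↦ [44=45], 45 ↦ [44=45], 46 ↦ [46].
For each subset V ⊆ X/∼, compute π^{-1}(V) ⊆ X and check whether π^{-1}(V) ∈ τ. V is open in τ_Q iff π^{-1}(V) ∈ τ.
  V = {}: π^{-1}(V) = ∅ ∈ τ ✓.
  V = {[44=45]}: π^{-1}(V) = {44, 45} ∉ τ ✗.
  V = {[46]}: π^{-1}(V) = {46} ∈ τ ✓.
  V = {[44=45], [46]}: π^{-1}(V) = {44, 45, 46} ∈ τ ✓.
Open sets in the quotient: τ_Q = {{}, {[46]}, {[44=45], [46]}} (3 elements).


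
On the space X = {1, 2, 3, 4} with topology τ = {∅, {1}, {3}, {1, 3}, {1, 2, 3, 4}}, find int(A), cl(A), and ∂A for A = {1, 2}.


int(A) = {1}, cl(A) = {1, 2, 4}, ∂A = {2, 4}.

Closed sets in (X, τ) are complements of opens:
  closed(X, τ) = {∅, {2, 4}, {1, 2, 4}, {2, 3, 4}, {1, 2, 3, 4}}.
int(A) = ⋃ {U ∈ τ : U ⊆ A}. Opens contained in A: ∅, {1}.
Taking the union of these: int(A) = {1}.
cl(A) = ⋂ {C closed : A ⊆ C}. Closed sets containing A: {1, 2, 4}, {1, 2, 3, 4}.
Intersecting these: cl(A) = {1, 2, 4}.
∂A = cl(A) ∖ int(A) = {1, 2, 4} ∖ {1} = {2, 4}.


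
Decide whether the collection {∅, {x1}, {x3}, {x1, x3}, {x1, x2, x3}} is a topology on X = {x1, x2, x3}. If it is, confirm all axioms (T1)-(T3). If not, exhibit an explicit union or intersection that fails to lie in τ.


τ IS a topology on X.

Axiom (T1): ∅ ∈ τ? Yes; X ∈ τ? Yes.
Axiom (T2/T3): check pairwise unions and intersections of members of τ.
All pairwise intersections and unions checked — each lies in τ. Therefore τ satisfies (T1), (T2), (T3): it IS a topology on X.


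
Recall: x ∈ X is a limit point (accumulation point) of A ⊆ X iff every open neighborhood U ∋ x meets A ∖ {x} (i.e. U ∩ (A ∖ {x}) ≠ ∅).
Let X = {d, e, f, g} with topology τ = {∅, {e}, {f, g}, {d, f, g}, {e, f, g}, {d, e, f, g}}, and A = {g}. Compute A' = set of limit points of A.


A' = {d, f}

For each x ∈ X, list the open sets U ∈ τ with x ∈ U, then check whether U ∩ (A ∖ {x}) ≠ ∅ for every such U.
  x = d: opens ∋ x are {d, f, g}, {d, e, f, g}; each meets A ∖ {d}, so x IS a limit point.
  x = e: open {e} ∋ x has {e} ∩ (A ∖ {e}) = ∅, so x is NOT a limit point.
  x = f: opens ∋ x are {f, g}, {d, f, g}, {e, f, g}, {d, e, f, g}; each meets A ∖ {f}, so x IS a limit point.
  x = g: open {f, g} ∋ x has {f, g} ∩ (A ∖ {g}) = ∅, so x is NOT a limit point.
Collecting: A' = {d, f}.


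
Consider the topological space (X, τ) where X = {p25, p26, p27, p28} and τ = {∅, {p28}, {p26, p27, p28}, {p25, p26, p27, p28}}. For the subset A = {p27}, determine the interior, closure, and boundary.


int(A) = ∅, cl(A) = {p25, p26, p27}, ∂A = {p25, p26, p27}.

Closed sets in (X, τ) are complements of opens:
  closed(X, τ) = {∅, {p25}, {p25, p26, p27}, {p25, p26, p27, p28}}.
int(A) = ⋃ {U ∈ τ : U ⊆ A}. Opens contained in A: ∅.
Taking the union of these: int(A) = ∅.
cl(A) = ⋂ {C closed : A ⊆ C}. Closed sets containing A: {p25, p26, p27}, {p25, p26, p27, p28}.
Intersecting these: cl(A) = {p25, p26, p27}.
∂A = cl(A) ∖ int(A) = {p25, p26, p27} ∖ ∅ = {p25, p26, p27}.


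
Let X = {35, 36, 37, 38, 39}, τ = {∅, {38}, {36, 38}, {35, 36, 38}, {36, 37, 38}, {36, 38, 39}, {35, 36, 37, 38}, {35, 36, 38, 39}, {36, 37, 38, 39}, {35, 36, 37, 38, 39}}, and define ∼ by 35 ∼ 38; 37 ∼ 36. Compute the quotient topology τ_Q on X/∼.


X/∼ = {[35=38], [36=37], [39]}; |τ_Q| = 3.

Equivalence classes: [35=38], [36=37], [39].
Quotient map π: X → X/∼ sends 35 ↦ [35=38], 36 ↦ [36=37], 37 ↦ [36=37], 38 ↦ [35=38], 39 ↦ [39].
For each subset V ⊆ X/∼, compute π^{-1}(V) ⊆ X and check whether π^{-1}(V) ∈ τ. V is open in τ_Q iff π^{-1}(V) ∈ τ.
  V = {}: π^{-1}(V) = ∅ ∈ τ ✓.
  V = {[35=38]}: π^{-1}(V) = {35, 38} ∉ τ ✗.
  V = {[36=37]}: π^{-1}(V) = {36, 37} ∉ τ ✗.
  V = {[35=38], [36=37]}: π^{-1}(V) = {35, 36, 37, 38} ∈ τ ✓.
  V = {[39]}: π^{-1}(V) = {39} ∉ τ ✗.
  V = {[35=38], [39]}: π^{-1}(V) = {35, 38, 39} ∉ τ ✗.
  V = {[36=37], [39]}: π^{-1}(V) = {36, 37, 39} ∉ τ ✗.
  V = {[35=38], [36=37], [39]}: π^{-1}(V) = {35, 36, 37, 38, 39} ∈ τ ✓.
Open sets in the quotient: τ_Q = {{}, {[35=38], [36=37]}, {[35=38], [36=37], [39]}} (3 elements).


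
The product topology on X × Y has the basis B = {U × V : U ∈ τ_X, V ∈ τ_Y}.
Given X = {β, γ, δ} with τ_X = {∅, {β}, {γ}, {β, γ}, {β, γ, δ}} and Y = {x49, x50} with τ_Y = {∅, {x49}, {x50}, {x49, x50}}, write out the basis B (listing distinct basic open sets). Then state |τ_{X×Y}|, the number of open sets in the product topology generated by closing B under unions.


Basis B = {∅ × ∅, {β} × {x49}, {β} × {x50}, {γ} × {x49}, {γ} × {x50}, {β} × {x49, x50}, {β, γ} × {x49}, {β, γ} × {x50}, {γ} × {x49, x50}, {β, γ, δ} × {x49}, {β, γ, δ} × {x50}, {β, γ} × {x49, x50}, {β, γ, δ} × {x49, x50}}; |τ_{X×Y}| = 25.

Enumerate products U × V with U ∈ τ_X, V ∈ τ_Y (deduplicated):
  ∅ × ∅ = {} (∅)
  {β} × {x49} = {(β,x49)}
  {β} × {x50} = {(β,x50)}
  {γ} × {x49} = {(γ,x49)}
  {γ} × {x50} = {(γ,x50)}
  {β} × {x49, x50} = {(β,x49), (β,x50)}
  {β, γ} × {x49} = {(β,x49), (γ,x49)}
  {β, γ} × {x50} = {(β,x50), (γ,x50)}
  {γ} × {x49, x50} = {(γ,x49), (γ,x50)}
  {β, γ, δ} × {x49} = {(β,x49), (γ,x49), (δ,x49)}
  {β, γ, δ} × {x50} = {(β,x50), (γ,x50), (δ,x50)}
  {β, γ} × {x49, x50} = {(β,x49), (β,x50), (γ,x49), (γ,x50)}
  {β, γ, δ} × {x49, x50} = {(β,x49), (β,x50), (γ,x49), (γ,x50), (δ,x49), (δ,x50)}
These 13 distinct sets form the basis B.
Close under arbitrary unions to get τ_{X×Y}; counting gives |τ_{X×Y}| = 25.


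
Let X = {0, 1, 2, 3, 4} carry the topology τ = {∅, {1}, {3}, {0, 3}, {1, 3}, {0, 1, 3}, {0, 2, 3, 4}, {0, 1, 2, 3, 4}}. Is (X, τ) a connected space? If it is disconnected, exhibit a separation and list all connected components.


(X, τ) is disconnected; components = [{1}, {0, 2, 3, 4}].

Find clopen sets (U ∈ τ with X ∖ U ∈ τ):
  U = ∅, X ∖ U = {0, 1, 2, 3, 4} — both open, so U is clopen.
  U = {1}, X ∖ U = {0, 2, 3, 4} — both open, so U is clopen.
  U = {0, 2, 3, 4}, X ∖ U = {1} — both open, so U is clopen.
  U = {0, 1, 2, 3, 4}, X ∖ U = ∅ — both open, so U is clopen.
Nontrivial clopen(s) exist: e.g. {0, 2, 3, 4}. So (X, τ) is disconnected.
Compute connected components by grouping points that agree on all clopens:
  component: {1}
  component: {0, 2, 3, 4}
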